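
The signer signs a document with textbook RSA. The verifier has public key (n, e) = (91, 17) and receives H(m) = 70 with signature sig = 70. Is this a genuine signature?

sig^2 ≡ 70^2 = 4900 ≡ 77
sig^4 ≡ 77^2 = 5929 ≡ 14
sig^8 ≡ 14^2 = 196 ≡ 14
sig^16 ≡ 14^2 = 196 ≡ 14
17 = 16 + 1, so sig^17 ≡ 14·70 ≡ 70 (mod 91)
Since 70 equals the digest 70, verification succeeds.

genuine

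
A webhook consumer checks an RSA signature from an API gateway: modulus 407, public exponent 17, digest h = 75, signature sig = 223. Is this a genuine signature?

genuine

sig^2 ≡ 223^2 = 49729 ≡ 75
sig^4 ≡ 75^2 = 5625 ≡ 334
sig^8 ≡ 334^2 = 111556 ≡ 38
sig^16 ≡ 38^2 = 1444 ≡ 223
17 = 16 + 1, so sig^17 ≡ 223·223 ≡ 75 (mod 407)
sig^17 mod 407 = 75 matches h.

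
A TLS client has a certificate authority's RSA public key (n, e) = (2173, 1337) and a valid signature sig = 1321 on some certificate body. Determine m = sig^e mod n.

911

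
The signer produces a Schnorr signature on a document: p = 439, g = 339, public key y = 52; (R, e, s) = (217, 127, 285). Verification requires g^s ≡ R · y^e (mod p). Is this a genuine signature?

genuine

g^s mod p:
339^2 = 114921 ≡ 342
339^4 ≡ 342^2 = 116964 ≡ 190
339^8 ≡ 190^2 = 36100 ≡ 102
339^16 ≡ 102^2 = 10404 ≡ 307
339^32 ≡ 307^2 = 94249 ≡ 303
339^64 ≡ 303^2 = 91809 ≡ 58
339^128 ≡ 58^2 = 3364 ≡ 291
339^256 ≡ 291^2 = 84681 ≡ 393
285 = 256 + 16 + 8 + 4 + 1, so 339^285 ≡ 393·307·102·190·339 ≡ 358 (mod 439)
R · y^e mod p:
52^2 = 2704 ≡ 70
52^4 ≡ 70^2 = 4900 ≡ 71
52^8 ≡ 71^2 = 5041 ≡ 212
52^16 ≡ 212^2 = 44944 ≡ 166
52^32 ≡ 166^2 = 27556 ≡ 338
52^64 ≡ 338^2 = 114244 ≡ 104
127 = 64 + 32 + 16 + 8 + 4 + 2 + 1, so 52^127 ≡ 104·338·166·212·71·70·52 ≡ 208 (mod 439)
217·208 = 45136 ≡ 358 (mod 439)
358 ≡ 358 (mod 439); signature holds.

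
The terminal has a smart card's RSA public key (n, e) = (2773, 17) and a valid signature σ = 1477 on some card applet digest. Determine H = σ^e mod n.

Squares mod 2773: σ^1≡1477, σ^2≡1951, σ^4≡1845, σ^8≡1554, σ^16≡2406
17 = 16 + 1, so σ^17 ≡ 2406·1477 ≡ 1449 (mod 2773)

1449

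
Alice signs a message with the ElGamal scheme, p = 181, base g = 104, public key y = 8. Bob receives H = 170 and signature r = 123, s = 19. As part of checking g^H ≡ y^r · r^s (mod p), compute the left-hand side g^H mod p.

142

Squares mod 181: 104^1≡104, 104^2≡137, 104^4≡126, 104^8≡129, 104^16≡170, 104^32≡121, 104^64≡161, 104^128≡38
170 = 128 + 32 + 8 + 2, so 104^170 ≡ 38·121·129·137 ≡ 142 (mod 181)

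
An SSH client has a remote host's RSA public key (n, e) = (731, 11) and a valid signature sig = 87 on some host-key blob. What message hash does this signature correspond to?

603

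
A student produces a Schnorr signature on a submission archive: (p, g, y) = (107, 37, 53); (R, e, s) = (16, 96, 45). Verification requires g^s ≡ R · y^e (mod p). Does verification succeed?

passes

g^s mod p:
37^45 mod 107 = 13
R · y^e mod p:
53^96 mod 107 = 61
16·61 = 976 ≡ 13 (mod 107)
13 ≡ 13 (mod 107); signature holds.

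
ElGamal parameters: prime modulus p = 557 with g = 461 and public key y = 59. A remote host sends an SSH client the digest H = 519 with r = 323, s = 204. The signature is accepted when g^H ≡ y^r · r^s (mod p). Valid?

yes

Left side g^H mod p:
461^519 mod 557 = 372
Right side y^r · r^s mod p:
59^323 mod 557 = 373
323^204 mod 557 = 446
373·446 = 166358 ≡ 372 (mod 557)
372 ≡ 372 (mod 557), so the signature is genuine.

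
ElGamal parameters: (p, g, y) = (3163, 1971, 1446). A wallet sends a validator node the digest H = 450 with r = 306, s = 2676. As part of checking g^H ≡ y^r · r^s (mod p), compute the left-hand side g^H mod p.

1971^2 = 3884841 ≡ 677
1971^4 ≡ 677^2 = 458329 ≡ 2857
1971^8 ≡ 2857^2 = 8162449 ≡ 1909
1971^16 ≡ 1909^2 = 3644281 ≡ 505
1971^32 ≡ 505^2 = 255025 ≡ 1985
1971^64 ≡ 1985^2 = 3940225 ≡ 2290
1971^128 ≡ 2290^2 = 5244100 ≡ 3009
1971^256 ≡ 3009^2 = 9054081 ≡ 1575
450 = 256 + 128 + 64 + 2, so 1971^450 ≡ 1575·3009·2290·677 ≡ 1825 (mod 3163)

1825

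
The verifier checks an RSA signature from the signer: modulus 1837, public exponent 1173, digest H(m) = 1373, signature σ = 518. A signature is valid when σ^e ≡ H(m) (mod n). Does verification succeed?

fails

σ^2 ≡ 518^2 = 268324 ≡ 122
σ^4 ≡ 122^2 = 14884 ≡ 188
σ^8 ≡ 188^2 = 35344 ≡ 441
σ^16 ≡ 441^2 = 194481 ≡ 1596
σ^32 ≡ 1596^2 = 2547216 ≡ 1134
σ^64 ≡ 1134^2 = 1285956 ≡ 56
σ^128 ≡ 56^2 = 3136 ≡ 1299
σ^256 ≡ 1299^2 = 1687401 ≡ 1035
σ^512 ≡ 1035^2 = 1071225 ≡ 254
σ^1024 ≡ 254^2 = 64516 ≡ 221
1173 = 1024 + 128 + 16 + 4 + 1, so σ^1173 ≡ 221·1299·1596·188·518 ≡ 309 (mod 1837)
σ^1173 mod 1837 = 309, but H(m) = 1373.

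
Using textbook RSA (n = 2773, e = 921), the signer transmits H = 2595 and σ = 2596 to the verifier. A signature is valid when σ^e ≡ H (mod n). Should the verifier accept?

reject

Squares mod 2773: σ^1≡2596, σ^2≡826, σ^4≡118, σ^8≡59, σ^16≡708, σ^32≡2124, σ^64≡2478, σ^128≡1062, σ^256≡2006, σ^512≡413
921 = 512 + 256 + 128 + 16 + 8 + 1, so σ^921 ≡ 413·2006·1062·708·59·2596 ≡ 2596 (mod 2773)
σ^921 mod 2773 = 2596, but H = 2595.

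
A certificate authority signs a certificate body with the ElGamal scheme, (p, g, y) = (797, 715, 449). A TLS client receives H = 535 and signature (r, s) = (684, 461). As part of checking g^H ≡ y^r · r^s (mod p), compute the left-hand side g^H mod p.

Squares mod 797: 715^1≡715, 715^2≡348, 715^4≡757, 715^8≡6, 715^16≡36, 715^32≡499, 715^64≡337, 715^128≡395, 715^256≡610, 715^512≡698
535 = 512 + 16 + 4 + 2 + 1, so 715^535 ≡ 698·36·757·348·715 ≡ 669 (mod 797)

669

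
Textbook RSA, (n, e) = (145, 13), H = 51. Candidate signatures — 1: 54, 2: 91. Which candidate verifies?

Candidate 1: 54^13 mod 145 = 94
Candidate 2: 91^13 mod 145 = 51
  → matches H = 51

2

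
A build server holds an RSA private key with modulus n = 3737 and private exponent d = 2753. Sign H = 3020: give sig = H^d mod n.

1303

Squares mod 3737: H^1≡3020, H^2≡2120, H^4≡2526, H^8≡1617, H^16≡2526, H^32≡1617, H^64≡2526, H^128≡1617, H^256≡2526, H^512≡1617, H^1024≡2526, H^2048≡1617
2753 = 2048 + 512 + 128 + 64 + 1, so H^2753 ≡ 1617·1617·1617·2526·3020 ≡ 1303 (mod 3737)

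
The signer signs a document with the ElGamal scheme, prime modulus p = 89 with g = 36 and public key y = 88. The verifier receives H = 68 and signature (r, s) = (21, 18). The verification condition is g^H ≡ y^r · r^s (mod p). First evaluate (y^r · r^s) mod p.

88^21 mod 89 = 88
21^18 mod 89 = 50
y^r · r^s ≡ 88·50 = 4400 ≡ 39 (mod 89)

39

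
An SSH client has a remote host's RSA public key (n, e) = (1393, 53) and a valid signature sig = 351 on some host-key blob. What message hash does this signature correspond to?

Squares mod 1393: sig^1≡351, sig^2≡617, sig^4≡400, sig^8≡1198, sig^16≡414, sig^32≡57
53 = 32 + 16 + 4 + 1, so sig^53 ≡ 57·414·400·351 ≡ 638 (mod 1393)

638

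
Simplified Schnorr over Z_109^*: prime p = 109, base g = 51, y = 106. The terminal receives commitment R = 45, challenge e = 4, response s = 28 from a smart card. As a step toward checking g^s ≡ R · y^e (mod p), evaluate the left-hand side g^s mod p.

51^2 = 2601 ≡ 94
51^4 ≡ 94^2 = 8836 ≡ 7
51^8 ≡ 7^2 = 49
51^16 ≡ 49^2 = 2401 ≡ 3
28 = 16 + 8 + 4, so 51^28 ≡ 3·49·7 ≡ 48 (mod 109)

48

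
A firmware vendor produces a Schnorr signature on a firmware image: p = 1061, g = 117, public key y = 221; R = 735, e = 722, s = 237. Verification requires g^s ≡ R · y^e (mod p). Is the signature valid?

g^s mod p:
Squares mod 1061: 117^1≡117, 117^2≡957, 117^4≡206, 117^8≡1057, 117^16≡16, 117^32≡256, 117^64≡815, 117^128≡39
237 = 128 + 64 + 32 + 8 + 4 + 1, so 117^237 ≡ 39·815·256·1057·206·117 ≡ 373 (mod 1061)
R · y^e mod p:
Squares mod 1061: 221^1≡221, 221^2≡35, 221^4≡164, 221^8≡371, 221^16≡772, 221^32≡763, 221^64≡741, 221^128≡544, 221^256≡978, 221^512≡523
722 = 512 + 128 + 64 + 16 + 2, so 221^722 ≡ 523·544·741·772·35 ≡ 985 (mod 1061)
735·985 = 723975 ≡ 373 (mod 1061)
373 ≡ 373 (mod 1061); signature holds.

valid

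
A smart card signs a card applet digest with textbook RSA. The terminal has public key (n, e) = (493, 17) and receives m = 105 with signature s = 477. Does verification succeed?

Squares mod 493: s^1≡477, s^2≡256, s^4≡460, s^8≡103, s^16≡256
17 = 16 + 1, so s^17 ≡ 256·477 ≡ 341 (mod 493)
The recovered value 341 does not match the digest 105.

fails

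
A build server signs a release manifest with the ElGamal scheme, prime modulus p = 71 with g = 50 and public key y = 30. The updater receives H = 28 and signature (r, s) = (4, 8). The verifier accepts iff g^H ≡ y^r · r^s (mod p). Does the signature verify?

Left side g^H mod p:
50^28 mod 71 = 25
Right side y^r · r^s mod p:
30^4 mod 71 = 32
4^8 mod 71 = 3
32·3 = 96 ≡ 25 (mod 71)
25 ≡ 25 (mod 71), so the signature is genuine.

verifies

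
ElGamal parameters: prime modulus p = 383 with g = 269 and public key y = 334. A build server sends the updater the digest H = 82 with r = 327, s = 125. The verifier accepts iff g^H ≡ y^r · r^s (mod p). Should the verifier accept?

Left side g^H mod p:
269^2 = 72361 ≡ 357
269^4 ≡ 357^2 = 127449 ≡ 293
269^8 ≡ 293^2 = 85849 ≡ 57
269^16 ≡ 57^2 = 3249 ≡ 185
269^32 ≡ 185^2 = 34225 ≡ 138
269^64 ≡ 138^2 = 19044 ≡ 277
82 = 64 + 16 + 2, so 269^82 ≡ 277·185·357 ≡ 87 (mod 383)
Right side y^r · r^s mod p:
334^2 = 111556 ≡ 103
334^4 ≡ 103^2 = 10609 ≡ 268
334^8 ≡ 268^2 = 71824 ≡ 203
334^16 ≡ 203^2 = 41209 ≡ 228
334^32 ≡ 228^2 = 51984 ≡ 279
334^64 ≡ 279^2 = 77841 ≡ 92
334^128 ≡ 92^2 = 8464 ≡ 38
334^256 ≡ 38^2 = 1444 ≡ 295
327 = 256 + 64 + 4 + 2 + 1, so 334^327 ≡ 295·92·268·103·334 ≡ 329 (mod 383)
327^2 = 106929 ≡ 72
327^4 ≡ 72^2 = 5184 ≡ 205
327^8 ≡ 205^2 = 42025 ≡ 278
327^16 ≡ 278^2 = 77284 ≡ 301
327^32 ≡ 301^2 = 90601 ≡ 213
327^64 ≡ 213^2 = 45369 ≡ 175
125 = 64 + 32 + 16 + 8 + 4 + 1, so 327^125 ≡ 175·213·301·278·205·327 ≡ 275 (mod 383)
329·275 = 90475 ≡ 87 (mod 383)
87 ≡ 87 (mod 383), so the signature is genuine.

accept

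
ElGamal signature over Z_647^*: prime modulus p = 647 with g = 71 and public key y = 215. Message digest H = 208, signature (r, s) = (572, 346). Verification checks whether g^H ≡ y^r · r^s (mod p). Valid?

Left side g^H mod p:
71^2 = 5041 ≡ 512
71^4 ≡ 512^2 = 262144 ≡ 109
71^8 ≡ 109^2 = 11881 ≡ 235
71^16 ≡ 235^2 = 55225 ≡ 230
71^32 ≡ 230^2 = 52900 ≡ 493
71^64 ≡ 493^2 = 243049 ≡ 424
71^128 ≡ 424^2 = 179776 ≡ 557
208 = 128 + 64 + 16, so 71^208 ≡ 557·424·230 ≡ 402 (mod 647)
Right side y^r · r^s mod p:
215^2 = 46225 ≡ 288
215^4 ≡ 288^2 = 82944 ≡ 128
215^8 ≡ 128^2 = 16384 ≡ 209
215^16 ≡ 209^2 = 43681 ≡ 332
215^32 ≡ 332^2 = 110224 ≡ 234
215^64 ≡ 234^2 = 54756 ≡ 408
215^128 ≡ 408^2 = 166464 ≡ 185
215^256 ≡ 185^2 = 34225 ≡ 581
215^512 ≡ 581^2 = 337561 ≡ 474
572 = 512 + 32 + 16 + 8 + 4, so 215^572 ≡ 474·234·332·209·128 ≡ 136 (mod 647)
572^2 = 327184 ≡ 449
572^4 ≡ 449^2 = 201601 ≡ 384
572^8 ≡ 384^2 = 147456 ≡ 587
572^16 ≡ 587^2 = 344569 ≡ 365
572^32 ≡ 365^2 = 133225 ≡ 590
572^64 ≡ 590^2 = 348100 ≡ 14
572^128 ≡ 14^2 = 196
572^256 ≡ 196^2 = 38416 ≡ 243
346 = 256 + 64 + 16 + 8 + 2, so 572^346 ≡ 243·14·365·587·449 ≡ 355 (mod 647)
136·355 = 48280 ≡ 402 (mod 647)
402 ≡ 402 (mod 647), so the signature is genuine.

yes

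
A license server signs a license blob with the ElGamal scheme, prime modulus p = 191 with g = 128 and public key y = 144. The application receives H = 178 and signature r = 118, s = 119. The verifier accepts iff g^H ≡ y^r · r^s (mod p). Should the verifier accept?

Left side g^H mod p:
Squares mod 191: 128^1≡128, 128^2≡149, 128^4≡45, 128^8≡115, 128^16≡46, 128^32≡15, 128^64≡34, 128^128≡10
178 = 128 + 32 + 16 + 2, so 128^178 ≡ 10·15·46·149 ≡ 138 (mod 191)
Right side y^r · r^s mod p:
Squares mod 191: 144^1≡144, 144^2≡108, 144^4≡13, 144^8≡169, 144^16≡102, 144^32≡90, 144^64≡78
118 = 64 + 32 + 16 + 4 + 2, so 144^118 ≡ 78·90·102·13·108 ≡ 64 (mod 191)
Squares mod 191: 118^1≡118, 118^2≡172, 118^4≡170, 118^8≡59, 118^16≡43, 118^32≡130, 118^64≡92
119 = 64 + 32 + 16 + 4 + 2 + 1, so 118^119 ≡ 92·130·43·170·172·118 ≡ 54 (mod 191)
64·54 = 3456 ≡ 18 (mod 191)
138 ≠ 18, so verification fails.

reject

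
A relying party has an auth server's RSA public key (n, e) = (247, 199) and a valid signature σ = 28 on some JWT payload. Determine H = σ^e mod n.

σ^2 ≡ 28^2 = 784 ≡ 43
σ^4 ≡ 43^2 = 1849 ≡ 120
σ^8 ≡ 120^2 = 14400 ≡ 74
σ^16 ≡ 74^2 = 5476 ≡ 42
σ^32 ≡ 42^2 = 1764 ≡ 35
σ^64 ≡ 35^2 = 1225 ≡ 237
σ^128 ≡ 237^2 = 56169 ≡ 100
199 = 128 + 64 + 4 + 2 + 1, so σ^199 ≡ 100·237·120·43·28 ≡ 180 (mod 247)

180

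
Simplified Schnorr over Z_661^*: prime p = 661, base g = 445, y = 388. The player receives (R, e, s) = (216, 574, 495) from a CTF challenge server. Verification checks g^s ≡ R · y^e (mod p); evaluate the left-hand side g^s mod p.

Squares mod 661: 445^1≡445, 445^2≡386, 445^4≡271, 445^8≡70, 445^16≡273, 445^32≡497, 445^64≡456, 445^128≡382, 445^256≡504
495 = 256 + 128 + 64 + 32 + 8 + 4 + 2 + 1, so 445^495 ≡ 504·382·456·497·70·271·386·445 ≡ 555 (mod 661)

555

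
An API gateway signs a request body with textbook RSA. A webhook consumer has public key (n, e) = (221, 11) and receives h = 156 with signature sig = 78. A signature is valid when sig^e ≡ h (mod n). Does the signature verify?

verifies

sig^2 ≡ 78^2 = 6084 ≡ 117
sig^4 ≡ 117^2 = 13689 ≡ 208
sig^8 ≡ 208^2 = 43264 ≡ 169
11 = 8 + 2 + 1, so sig^11 ≡ 169·117·78 ≡ 156 (mod 221)
Since 156 equals the digest 156, verification succeeds.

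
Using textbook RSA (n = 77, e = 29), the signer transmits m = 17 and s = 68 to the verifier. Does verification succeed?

passes

s^2 ≡ 68^2 = 4624 ≡ 4
s^4 ≡ 4^2 = 16
s^8 ≡ 16^2 = 256 ≡ 25
s^16 ≡ 25^2 = 625 ≡ 9
29 = 16 + 8 + 4 + 1, so s^29 ≡ 9·25·16·68 ≡ 17 (mod 77)
Since 17 equals the digest 17, verification succeeds.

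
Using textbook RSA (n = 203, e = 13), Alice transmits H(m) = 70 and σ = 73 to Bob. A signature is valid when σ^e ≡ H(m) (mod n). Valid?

no

Squares mod 203: σ^1≡73, σ^2≡51, σ^4≡165, σ^8≡23
13 = 8 + 4 + 1, so σ^13 ≡ 23·165·73 ≡ 143 (mod 203)
143 ≠ 70, so verification fails.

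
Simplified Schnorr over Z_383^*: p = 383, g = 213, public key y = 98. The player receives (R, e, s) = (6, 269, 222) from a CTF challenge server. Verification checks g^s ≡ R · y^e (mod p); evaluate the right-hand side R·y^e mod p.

98^2 = 9604 ≡ 29
98^4 ≡ 29^2 = 841 ≡ 75
98^8 ≡ 75^2 = 5625 ≡ 263
98^16 ≡ 263^2 = 69169 ≡ 229
98^32 ≡ 229^2 = 52441 ≡ 353
98^64 ≡ 353^2 = 124609 ≡ 134
98^128 ≡ 134^2 = 17956 ≡ 338
98^256 ≡ 338^2 = 114244 ≡ 110
269 = 256 + 8 + 4 + 1, so 98^269 ≡ 110·263·75·98 ≡ 28 (mod 383)
R · y^e ≡ 6·28 = 168 ≡ 168 (mod 383)

168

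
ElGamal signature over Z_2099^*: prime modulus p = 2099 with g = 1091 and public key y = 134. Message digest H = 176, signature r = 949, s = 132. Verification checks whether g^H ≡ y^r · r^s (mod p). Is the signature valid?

invalid

Left side g^H mod p:
Squares mod 2099: 1091^1≡1091, 1091^2≡148, 1091^4≡914, 1091^8≡2093, 1091^16≡36, 1091^32≡1296, 1091^64≡416, 1091^128≡938
176 = 128 + 32 + 16, so 1091^176 ≡ 938·1296·36 ≡ 1277 (mod 2099)
Right side y^r · r^s mod p:
Squares mod 2099: 134^1≡134, 134^2≡1164, 134^4≡1041, 134^8≡597, 134^16≡1678, 134^32≡925, 134^64≡1332, 134^128≡569, 134^256≡515, 134^512≡751
949 = 512 + 256 + 128 + 32 + 16 + 4 + 1, so 134^949 ≡ 751·515·569·925·1678·1041·134 ≡ 38 (mod 2099)
Squares mod 2099: 949^1≡949, 949^2≡130, 949^4≡108, 949^8≡1169, 949^16≡112, 949^32≡2049, 949^64≡401, 949^128≡1277
132 = 128 + 4, so 949^132 ≡ 1277·108 ≡ 1481 (mod 2099)
38·1481 = 56278 ≡ 1704 (mod 2099)
1277 ≠ 1704, so verification fails.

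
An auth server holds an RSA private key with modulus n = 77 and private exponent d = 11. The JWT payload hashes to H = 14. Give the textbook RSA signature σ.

H^2 ≡ 14^2 = 196 ≡ 42
H^4 ≡ 42^2 = 1764 ≡ 70
H^8 ≡ 70^2 = 4900 ≡ 49
11 = 8 + 2 + 1, so H^11 ≡ 49·42·14 ≡ 14 (mod 77)

14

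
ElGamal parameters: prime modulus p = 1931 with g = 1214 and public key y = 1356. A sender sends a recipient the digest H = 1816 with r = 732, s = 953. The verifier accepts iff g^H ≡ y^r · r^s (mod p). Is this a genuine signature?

forged

Left side g^H mod p:
1214^2 = 1473796 ≡ 443
1214^4 ≡ 443^2 = 196249 ≡ 1218
1214^8 ≡ 1218^2 = 1483524 ≡ 516
1214^16 ≡ 516^2 = 266256 ≡ 1709
1214^32 ≡ 1709^2 = 2920681 ≡ 1009
1214^64 ≡ 1009^2 = 1018081 ≡ 444
1214^128 ≡ 444^2 = 197136 ≡ 174
1214^256 ≡ 174^2 = 30276 ≡ 1311
1214^512 ≡ 1311^2 = 1718721 ≡ 131
1214^1024 ≡ 131^2 = 17161 ≡ 1713
1816 = 1024 + 512 + 256 + 16 + 8, so 1214^1816 ≡ 1713·131·1311·1709·516 ≡ 1248 (mod 1931)
Right side y^r · r^s mod p:
1356^2 = 1838736 ≡ 424
1356^4 ≡ 424^2 = 179776 ≡ 193
1356^8 ≡ 193^2 = 37249 ≡ 560
1356^16 ≡ 560^2 = 313600 ≡ 778
1356^32 ≡ 778^2 = 605284 ≡ 881
1356^64 ≡ 881^2 = 776161 ≡ 1830
1356^128 ≡ 1830^2 = 3348900 ≡ 546
1356^256 ≡ 546^2 = 298116 ≡ 742
1356^512 ≡ 742^2 = 550564 ≡ 229
732 = 512 + 128 + 64 + 16 + 8 + 4, so 1356^732 ≡ 229·546·1830·778·560·193 ≡ 1747 (mod 1931)
732^2 = 535824 ≡ 937
732^4 ≡ 937^2 = 877969 ≡ 1295
732^8 ≡ 1295^2 = 1677025 ≡ 917
732^16 ≡ 917^2 = 840889 ≡ 904
732^32 ≡ 904^2 = 817216 ≡ 403
732^64 ≡ 403^2 = 162409 ≡ 205
732^128 ≡ 205^2 = 42025 ≡ 1474
732^256 ≡ 1474^2 = 2172676 ≡ 301
732^512 ≡ 301^2 = 90601 ≡ 1775
953 = 512 + 256 + 128 + 32 + 16 + 8 + 1, so 732^953 ≡ 1775·301·1474·403·904·917·732 ≡ 1120 (mod 1931)
1747·1120 = 1956640 ≡ 537 (mod 1931)
1248 ≠ 537, so verification fails.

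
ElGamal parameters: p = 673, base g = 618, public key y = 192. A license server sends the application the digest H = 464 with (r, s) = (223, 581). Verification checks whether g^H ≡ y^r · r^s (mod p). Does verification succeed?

fails

Left side g^H mod p:
Squares mod 673: 618^1≡618, 618^2≡333, 618^4≡517, 618^8≡108, 618^16≡223, 618^32≡600, 618^64≡618, 618^128≡333, 618^256≡517
464 = 256 + 128 + 64 + 16, so 618^464 ≡ 517·333·618·223 ≡ 333 (mod 673)
Right side y^r · r^s mod p:
Squares mod 673: 192^1≡192, 192^2≡522, 192^4≡592, 192^8≡504, 192^16≡295, 192^32≡208, 192^64≡192, 192^128≡522
223 = 128 + 64 + 16 + 8 + 4 + 2 + 1, so 192^223 ≡ 522·192·295·504·592·522·192 ≡ 223 (mod 673)
Squares mod 673: 223^1≡223, 223^2≡600, 223^4≡618, 223^8≡333, 223^16≡517, 223^32≡108, 223^64≡223, 223^128≡600, 223^256≡618, 223^512≡333
581 = 512 + 64 + 4 + 1, so 223^581 ≡ 333·223·618·223 ≡ 417 (mod 673)
223·417 = 92991 ≡ 117 (mod 673)
333 ≠ 117, so verification fails.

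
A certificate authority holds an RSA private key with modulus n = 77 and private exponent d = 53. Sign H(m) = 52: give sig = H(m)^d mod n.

61

(H(m))^2 ≡ 52^2 = 2704 ≡ 9
(H(m))^4 ≡ 9^2 = 81 ≡ 4
(H(m))^8 ≡ 4^2 = 16
(H(m))^16 ≡ 16^2 = 256 ≡ 25
(H(m))^32 ≡ 25^2 = 625 ≡ 9
53 = 32 + 16 + 4 + 1, so (H(m))^53 ≡ 9·25·4·52 ≡ 61 (mod 77)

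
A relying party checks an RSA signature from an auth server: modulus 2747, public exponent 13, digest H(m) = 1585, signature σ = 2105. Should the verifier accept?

σ^13 mod 2747 = 1585
Since 1585 equals the digest 1585, verification succeeds.

accept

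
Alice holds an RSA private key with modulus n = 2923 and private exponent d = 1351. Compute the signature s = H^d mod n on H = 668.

H^2 ≡ 668^2 = 446224 ≡ 1928
H^4 ≡ 1928^2 = 3717184 ≡ 2051
H^8 ≡ 2051^2 = 4206601 ≡ 404
H^16 ≡ 404^2 = 163216 ≡ 2451
H^32 ≡ 2451^2 = 6007401 ≡ 636
H^64 ≡ 636^2 = 404496 ≡ 1122
H^128 ≡ 1122^2 = 1258884 ≡ 1994
H^256 ≡ 1994^2 = 3976036 ≡ 756
H^512 ≡ 756^2 = 571536 ≡ 1551
H^1024 ≡ 1551^2 = 2405601 ≡ 2895
1351 = 1024 + 256 + 64 + 4 + 2 + 1, so H^1351 ≡ 2895·756·1122·2051·1928·668 ≡ 2070 (mod 2923)

2070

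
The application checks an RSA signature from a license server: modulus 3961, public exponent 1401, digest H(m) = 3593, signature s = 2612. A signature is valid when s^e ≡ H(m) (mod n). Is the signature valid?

valid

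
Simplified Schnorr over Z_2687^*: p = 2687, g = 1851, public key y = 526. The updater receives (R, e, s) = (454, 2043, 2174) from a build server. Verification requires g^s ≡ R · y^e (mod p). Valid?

g^s mod p:
1851^2 = 3426201 ≡ 276
1851^4 ≡ 276^2 = 76176 ≡ 940
1851^8 ≡ 940^2 = 883600 ≡ 2264
1851^16 ≡ 2264^2 = 5125696 ≡ 1587
1851^32 ≡ 1587^2 = 2518569 ≡ 850
1851^64 ≡ 850^2 = 722500 ≡ 2384
1851^128 ≡ 2384^2 = 5683456 ≡ 451
1851^256 ≡ 451^2 = 203401 ≡ 1876
1851^512 ≡ 1876^2 = 3519376 ≡ 2093
1851^1024 ≡ 2093^2 = 4380649 ≡ 839
1851^2048 ≡ 839^2 = 703921 ≡ 2614
2174 = 2048 + 64 + 32 + 16 + 8 + 4 + 2, so 1851^2174 ≡ 2614·2384·850·1587·2264·940·276 ≡ 864 (mod 2687)
R · y^e mod p:
526^2 = 276676 ≡ 2602
526^4 ≡ 2602^2 = 6770404 ≡ 1851
526^8 ≡ 1851^2 = 3426201 ≡ 276
526^16 ≡ 276^2 = 76176 ≡ 940
526^32 ≡ 940^2 = 883600 ≡ 2264
526^64 ≡ 2264^2 = 5125696 ≡ 1587
526^128 ≡ 1587^2 = 2518569 ≡ 850
526^256 ≡ 850^2 = 722500 ≡ 2384
526^512 ≡ 2384^2 = 5683456 ≡ 451
526^1024 ≡ 451^2 = 203401 ≡ 1876
2043 = 1024 + 512 + 256 + 128 + 64 + 32 + 16 + 8 + 2 + 1, so 526^2043 ≡ 1876·451·2384·850·1587·2264·940·276·2602·526 ≡ 2646 (mod 2687)
454·2646 = 1201284 ≡ 195 (mod 2687)
864 ≠ 195; the check fails.

no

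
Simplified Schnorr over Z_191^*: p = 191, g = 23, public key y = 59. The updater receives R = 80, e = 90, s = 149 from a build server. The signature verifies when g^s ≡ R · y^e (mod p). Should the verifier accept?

g^s mod p:
Squares mod 191: 23^1≡23, 23^2≡147, 23^4≡26, 23^8≡103, 23^16≡104, 23^32≡120, 23^64≡75, 23^128≡86
149 = 128 + 16 + 4 + 1, so 23^149 ≡ 86·104·26·23 ≡ 130 (mod 191)
R · y^e mod p:
Squares mod 191: 59^1≡59, 59^2≡43, 59^4≡130, 59^8≡92, 59^16≡60, 59^32≡162, 59^64≡77
90 = 64 + 16 + 8 + 2, so 59^90 ≡ 77·60·92·43 ≡ 121 (mod 191)
80·121 = 9680 ≡ 130 (mod 191)
130 ≡ 130 (mod 191); signature holds.

accept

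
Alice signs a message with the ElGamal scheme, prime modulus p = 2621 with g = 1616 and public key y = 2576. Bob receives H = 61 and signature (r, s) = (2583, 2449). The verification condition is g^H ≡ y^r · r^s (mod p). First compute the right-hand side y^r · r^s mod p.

Squares mod 2621: 2576^1≡2576, 2576^2≡2025, 2576^4≡1381, 2576^8≡1694, 2576^16≡2262, 2576^32≡452, 2576^64≡2487, 2576^128≡2230, 2576^256≡863, 2576^512≡405, 2576^1024≡1523, 2576^2048≡2565
2583 = 2048 + 512 + 16 + 4 + 2 + 1, so 2576^2583 ≡ 2565·405·2262·1381·2025·2576 ≡ 2019 (mod 2621)
Squares mod 2621: 2583^1≡2583, 2583^2≡1444, 2583^4≡1441, 2583^8≡649, 2583^16≡1841, 2583^32≡328, 2583^64≡123, 2583^128≡2024, 2583^256≡2574, 2583^512≡2209, 2583^1024≡2000, 2583^2048≡354
2449 = 2048 + 256 + 128 + 16 + 1, so 2583^2449 ≡ 354·2574·2024·1841·2583 ≡ 1842 (mod 2621)
y^r · r^s ≡ 2019·1842 = 3718998 ≡ 2420 (mod 2621)

2420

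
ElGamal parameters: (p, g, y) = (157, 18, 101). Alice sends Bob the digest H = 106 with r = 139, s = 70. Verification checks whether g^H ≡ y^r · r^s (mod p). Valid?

yes

Left side g^H mod p:
18^2 = 324 ≡ 10
18^4 ≡ 10^2 = 100
18^8 ≡ 100^2 = 10000 ≡ 109
18^16 ≡ 109^2 = 11881 ≡ 106
18^32 ≡ 106^2 = 11236 ≡ 89
18^64 ≡ 89^2 = 7921 ≡ 71
106 = 64 + 32 + 8 + 2, so 18^106 ≡ 71·89·109·10 ≡ 120 (mod 157)
Right side y^r · r^s mod p:
101^2 = 10201 ≡ 153
101^4 ≡ 153^2 = 23409 ≡ 16
101^8 ≡ 16^2 = 256 ≡ 99
101^16 ≡ 99^2 = 9801 ≡ 67
101^32 ≡ 67^2 = 4489 ≡ 93
101^64 ≡ 93^2 = 8649 ≡ 14
101^128 ≡ 14^2 = 196 ≡ 39
139 = 128 + 8 + 2 + 1, so 101^139 ≡ 39·99·153·101 ≡ 108 (mod 157)
139^2 = 19321 ≡ 10
139^4 ≡ 10^2 = 100
139^8 ≡ 100^2 = 10000 ≡ 109
139^16 ≡ 109^2 = 11881 ≡ 106
139^32 ≡ 106^2 = 11236 ≡ 89
139^64 ≡ 89^2 = 7921 ≡ 71
70 = 64 + 4 + 2, so 139^70 ≡ 71·100·10 ≡ 36 (mod 157)
108·36 = 3888 ≡ 120 (mod 157)
120 ≡ 120 (mod 157), so the signature is genuine.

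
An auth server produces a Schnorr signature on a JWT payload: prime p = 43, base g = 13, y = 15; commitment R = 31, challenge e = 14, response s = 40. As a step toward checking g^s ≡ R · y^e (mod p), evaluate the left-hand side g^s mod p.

13^2 = 169 ≡ 40
13^4 ≡ 40^2 = 1600 ≡ 9
13^8 ≡ 9^2 = 81 ≡ 38
13^16 ≡ 38^2 = 1444 ≡ 25
13^32 ≡ 25^2 = 625 ≡ 23
40 = 32 + 8, so 13^40 ≡ 23·38 ≡ 14 (mod 43)

14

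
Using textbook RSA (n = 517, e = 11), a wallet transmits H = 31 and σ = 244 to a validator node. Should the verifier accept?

reject

Squares mod 517: σ^1≡244, σ^2≡81, σ^4≡357, σ^8≡267
11 = 8 + 2 + 1, so σ^11 ≡ 267·81·244 ≡ 486 (mod 517)
486 ≠ 31, so verification fails.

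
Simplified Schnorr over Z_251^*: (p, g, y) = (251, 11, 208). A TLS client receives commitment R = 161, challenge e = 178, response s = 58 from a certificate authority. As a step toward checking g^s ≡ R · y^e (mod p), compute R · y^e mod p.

Squares mod 251: 208^1≡208, 208^2≡92, 208^4≡181, 208^8≡131, 208^16≡93, 208^32≡115, 208^64≡173, 208^128≡60
178 = 128 + 32 + 16 + 2, so 208^178 ≡ 60·115·93·92 ≡ 196 (mod 251)
R · y^e ≡ 161·196 = 31556 ≡ 181 (mod 251)

181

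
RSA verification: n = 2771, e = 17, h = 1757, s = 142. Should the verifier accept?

accept

s^2 ≡ 142^2 = 20164 ≡ 767
s^4 ≡ 767^2 = 588289 ≡ 837
s^8 ≡ 837^2 = 700569 ≡ 2277
s^16 ≡ 2277^2 = 5184729 ≡ 188
17 = 16 + 1, so s^17 ≡ 188·142 ≡ 1757 (mod 2771)
s^17 mod 2771 = 1757 matches h.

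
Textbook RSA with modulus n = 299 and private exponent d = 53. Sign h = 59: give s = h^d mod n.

Squares mod 299: h^1≡59, h^2≡192, h^4≡87, h^8≡94, h^16≡165, h^32≡16
53 = 32 + 16 + 4 + 1, so h^53 ≡ 16·165·87·59 ≡ 141 (mod 299)

141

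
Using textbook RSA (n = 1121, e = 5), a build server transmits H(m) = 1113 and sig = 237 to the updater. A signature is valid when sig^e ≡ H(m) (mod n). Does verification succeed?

sig^5 mod 1121 = 1004
sig^5 mod 1121 = 1004, but H(m) = 1113.

fails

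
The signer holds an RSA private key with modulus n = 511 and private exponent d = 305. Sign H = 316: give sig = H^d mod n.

H^305 mod 511 = 295

295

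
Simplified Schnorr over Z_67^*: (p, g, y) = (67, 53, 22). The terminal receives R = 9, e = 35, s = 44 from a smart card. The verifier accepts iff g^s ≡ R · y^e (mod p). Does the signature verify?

g^s mod p:
53^44 mod 67 = 1
R · y^e mod p:
22^35 mod 67 = 15
9·15 = 135 ≡ 1 (mod 67)
1 ≡ 1 (mod 67); signature holds.

verifies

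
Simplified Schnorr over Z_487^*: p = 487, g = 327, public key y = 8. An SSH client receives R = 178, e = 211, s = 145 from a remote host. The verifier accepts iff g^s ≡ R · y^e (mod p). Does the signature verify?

does not verify

g^s mod p:
327^145 mod 487 = 171
R · y^e mod p:
8^211 mod 487 = 324
178·324 = 57672 ≡ 206 (mod 487)
171 ≠ 206; the check fails.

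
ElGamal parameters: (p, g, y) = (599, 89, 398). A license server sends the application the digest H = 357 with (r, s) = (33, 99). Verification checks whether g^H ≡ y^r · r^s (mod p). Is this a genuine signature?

Left side g^H mod p:
89^2 = 7921 ≡ 134
89^4 ≡ 134^2 = 17956 ≡ 585
89^8 ≡ 585^2 = 342225 ≡ 196
89^16 ≡ 196^2 = 38416 ≡ 80
89^32 ≡ 80^2 = 6400 ≡ 410
89^64 ≡ 410^2 = 168100 ≡ 380
89^128 ≡ 380^2 = 144400 ≡ 41
89^256 ≡ 41^2 = 1681 ≡ 483
357 = 256 + 64 + 32 + 4 + 1, so 89^357 ≡ 483·380·410·585·89 ≡ 437 (mod 599)
Right side y^r · r^s mod p:
398^2 = 158404 ≡ 268
398^4 ≡ 268^2 = 71824 ≡ 543
398^8 ≡ 543^2 = 294849 ≡ 141
398^16 ≡ 141^2 = 19881 ≡ 114
398^32 ≡ 114^2 = 12996 ≡ 417
33 = 32 + 1, so 398^33 ≡ 417·398 ≡ 43 (mod 599)
33^2 = 1089 ≡ 490
33^4 ≡ 490^2 = 240100 ≡ 500
33^8 ≡ 500^2 = 250000 ≡ 217
33^16 ≡ 217^2 = 47089 ≡ 367
33^32 ≡ 367^2 = 134689 ≡ 513
33^64 ≡ 513^2 = 263169 ≡ 208
99 = 64 + 32 + 2 + 1, so 33^99 ≡ 208·513·490·33 ≡ 353 (mod 599)
43·353 = 15179 ≡ 204 (mod 599)
437 ≠ 204, so verification fails.

forged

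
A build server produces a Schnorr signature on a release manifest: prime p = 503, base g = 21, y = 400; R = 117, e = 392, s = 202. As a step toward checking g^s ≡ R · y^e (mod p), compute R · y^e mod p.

56

400^2 = 160000 ≡ 46
400^4 ≡ 46^2 = 2116 ≡ 104
400^8 ≡ 104^2 = 10816 ≡ 253
400^16 ≡ 253^2 = 64009 ≡ 128
400^32 ≡ 128^2 = 16384 ≡ 288
400^64 ≡ 288^2 = 82944 ≡ 452
400^128 ≡ 452^2 = 204304 ≡ 86
400^256 ≡ 86^2 = 7396 ≡ 354
392 = 256 + 128 + 8, so 400^392 ≡ 354·86·253 ≡ 396 (mod 503)
R · y^e ≡ 117·396 = 46332 ≡ 56 (mod 503)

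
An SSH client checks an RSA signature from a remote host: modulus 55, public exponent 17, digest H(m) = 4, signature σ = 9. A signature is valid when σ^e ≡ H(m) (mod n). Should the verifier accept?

Squares mod 55: σ^1≡9, σ^2≡26, σ^4≡16, σ^8≡36, σ^16≡31
17 = 16 + 1, so σ^17 ≡ 31·9 ≡ 4 (mod 55)
σ^17 mod 55 = 4 matches H(m).

accept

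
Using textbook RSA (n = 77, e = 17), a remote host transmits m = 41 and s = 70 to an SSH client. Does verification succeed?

Squares mod 77: s^1≡70, s^2≡49, s^4≡14, s^8≡42, s^16≡70
17 = 16 + 1, so s^17 ≡ 70·70 ≡ 49 (mod 77)
The recovered value 49 does not match the digest 41.

fails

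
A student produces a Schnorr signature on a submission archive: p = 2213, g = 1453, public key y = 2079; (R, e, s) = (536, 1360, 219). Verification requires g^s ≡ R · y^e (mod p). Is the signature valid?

g^s mod p:
1453^2 = 2111209 ≡ 7
1453^4 ≡ 7^2 = 49
1453^8 ≡ 49^2 = 2401 ≡ 188
1453^16 ≡ 188^2 = 35344 ≡ 2149
1453^32 ≡ 2149^2 = 4618201 ≡ 1883
1453^64 ≡ 1883^2 = 3545689 ≡ 463
1453^128 ≡ 463^2 = 214369 ≡ 1921
219 = 128 + 64 + 16 + 8 + 2 + 1, so 1453^219 ≡ 1921·463·2149·188·7·1453 ≡ 19 (mod 2213)
R · y^e mod p:
2079^2 = 4322241 ≡ 252
2079^4 ≡ 252^2 = 63504 ≡ 1540
2079^8 ≡ 1540^2 = 2371600 ≡ 1477
2079^16 ≡ 1477^2 = 2181529 ≡ 1724
2079^32 ≡ 1724^2 = 2972176 ≡ 117
2079^64 ≡ 117^2 = 13689 ≡ 411
2079^128 ≡ 411^2 = 168921 ≡ 733
2079^256 ≡ 733^2 = 537289 ≡ 1743
2079^512 ≡ 1743^2 = 3038049 ≡ 1813
2079^1024 ≡ 1813^2 = 3286969 ≡ 664
1360 = 1024 + 256 + 64 + 16, so 2079^1360 ≡ 664·1743·411·1724 ≡ 929 (mod 2213)
536·929 = 497944 ≡ 19 (mod 2213)
19 ≡ 19 (mod 2213); signature holds.

valid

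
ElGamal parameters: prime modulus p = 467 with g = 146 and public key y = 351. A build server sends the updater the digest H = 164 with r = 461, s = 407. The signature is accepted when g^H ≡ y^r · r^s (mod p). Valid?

yes

Left side g^H mod p:
Squares mod 467: 146^1≡146, 146^2≡301, 146^4≡3, 146^8≡9, 146^16≡81, 146^32≡23, 146^64≡62, 146^128≡108
164 = 128 + 32 + 4, so 146^164 ≡ 108·23·3 ≡ 447 (mod 467)
Right side y^r · r^s mod p:
Squares mod 467: 351^1≡351, 351^2≡380, 351^4≡97, 351^8≡69, 351^16≡91, 351^32≡342, 351^64≡214, 351^128≡30, 351^256≡433
461 = 256 + 128 + 64 + 8 + 4 + 1, so 351^461 ≡ 433·30·214·69·97·351 ≡ 329 (mod 467)
Squares mod 467: 461^1≡461, 461^2≡36, 461^4≡362, 461^8≡284, 461^16≡332, 461^32≡12, 461^64≡144, 461^128≡188, 461^256≡319
407 = 256 + 128 + 16 + 4 + 2 + 1, so 461^407 ≡ 319·188·332·362·36·461 ≡ 413 (mod 467)
329·413 = 135877 ≡ 447 (mod 467)
447 ≡ 447 (mod 467), so the signature is genuine.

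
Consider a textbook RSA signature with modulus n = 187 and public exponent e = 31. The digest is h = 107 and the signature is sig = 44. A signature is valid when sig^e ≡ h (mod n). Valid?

no

sig^2 ≡ 44^2 = 1936 ≡ 66
sig^4 ≡ 66^2 = 4356 ≡ 55
sig^8 ≡ 55^2 = 3025 ≡ 33
sig^16 ≡ 33^2 = 1089 ≡ 154
31 = 16 + 8 + 4 + 2 + 1, so sig^31 ≡ 154·33·55·66·44 ≡ 165 (mod 187)
The recovered value 165 does not match the digest 107.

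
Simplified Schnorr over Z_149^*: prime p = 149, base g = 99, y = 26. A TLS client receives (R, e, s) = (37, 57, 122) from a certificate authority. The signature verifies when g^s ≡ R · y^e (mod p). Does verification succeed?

passes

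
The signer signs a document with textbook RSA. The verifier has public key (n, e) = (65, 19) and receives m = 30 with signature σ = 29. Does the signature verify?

does not verify

σ^19 mod 65 = 29
29 ≠ 30, so verification fails.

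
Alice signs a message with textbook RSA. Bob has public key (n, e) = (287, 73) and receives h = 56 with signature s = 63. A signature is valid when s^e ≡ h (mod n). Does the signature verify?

verifies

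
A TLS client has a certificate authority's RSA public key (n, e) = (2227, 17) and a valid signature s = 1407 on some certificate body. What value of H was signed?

234

s^2 ≡ 1407^2 = 1979649 ≡ 2073
s^4 ≡ 2073^2 = 4297329 ≡ 1446
s^8 ≡ 1446^2 = 2090916 ≡ 1990
s^16 ≡ 1990^2 = 3960100 ≡ 494
17 = 16 + 1, so s^17 ≡ 494·1407 ≡ 234 (mod 2227)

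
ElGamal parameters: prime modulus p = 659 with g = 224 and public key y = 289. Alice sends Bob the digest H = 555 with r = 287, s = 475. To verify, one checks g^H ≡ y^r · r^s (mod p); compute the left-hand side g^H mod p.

224^2 = 50176 ≡ 92
224^4 ≡ 92^2 = 8464 ≡ 556
224^8 ≡ 556^2 = 309136 ≡ 65
224^16 ≡ 65^2 = 4225 ≡ 271
224^32 ≡ 271^2 = 73441 ≡ 292
224^64 ≡ 292^2 = 85264 ≡ 253
224^128 ≡ 253^2 = 64009 ≡ 86
224^256 ≡ 86^2 = 7396 ≡ 147
224^512 ≡ 147^2 = 21609 ≡ 521
555 = 512 + 32 + 8 + 2 + 1, so 224^555 ≡ 521·292·65·92·224 ≡ 272 (mod 659)

272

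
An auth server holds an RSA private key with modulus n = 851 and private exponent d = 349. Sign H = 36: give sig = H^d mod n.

554

H^2 ≡ 36^2 = 1296 ≡ 445
H^4 ≡ 445^2 = 198025 ≡ 593
H^8 ≡ 593^2 = 351649 ≡ 186
H^16 ≡ 186^2 = 34596 ≡ 556
H^32 ≡ 556^2 = 309136 ≡ 223
H^64 ≡ 223^2 = 49729 ≡ 371
H^128 ≡ 371^2 = 137641 ≡ 630
H^256 ≡ 630^2 = 396900 ≡ 334
349 = 256 + 64 + 16 + 8 + 4 + 1, so H^349 ≡ 334·371·556·186·593·36 ≡ 554 (mod 851)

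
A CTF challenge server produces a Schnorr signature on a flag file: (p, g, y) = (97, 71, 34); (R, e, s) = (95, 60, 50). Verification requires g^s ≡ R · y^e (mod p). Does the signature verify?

verifies

g^s mod p:
71^2 = 5041 ≡ 94
71^4 ≡ 94^2 = 8836 ≡ 9
71^8 ≡ 9^2 = 81
71^16 ≡ 81^2 = 6561 ≡ 62
71^32 ≡ 62^2 = 3844 ≡ 61
50 = 32 + 16 + 2, so 71^50 ≡ 61·62·94 ≡ 3 (mod 97)
R · y^e mod p:
34^2 = 1156 ≡ 89
34^4 ≡ 89^2 = 7921 ≡ 64
34^8 ≡ 64^2 = 4096 ≡ 22
34^16 ≡ 22^2 = 484 ≡ 96
34^32 ≡ 96^2 = 9216 ≡ 1
60 = 32 + 16 + 8 + 4, so 34^60 ≡ 1·96·22·64 ≡ 47 (mod 97)
95·47 = 4465 ≡ 3 (mod 97)
3 ≡ 3 (mod 97); signature holds.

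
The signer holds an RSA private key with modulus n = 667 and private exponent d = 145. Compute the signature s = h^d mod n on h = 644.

h^2 ≡ 644^2 = 414736 ≡ 529
h^4 ≡ 529^2 = 279841 ≡ 368
h^8 ≡ 368^2 = 135424 ≡ 23
h^16 ≡ 23^2 = 529
h^32 ≡ 529^2 = 279841 ≡ 368
h^64 ≡ 368^2 = 135424 ≡ 23
h^128 ≡ 23^2 = 529
145 = 128 + 16 + 1, so h^145 ≡ 529·529·644 ≡ 207 (mod 667)

207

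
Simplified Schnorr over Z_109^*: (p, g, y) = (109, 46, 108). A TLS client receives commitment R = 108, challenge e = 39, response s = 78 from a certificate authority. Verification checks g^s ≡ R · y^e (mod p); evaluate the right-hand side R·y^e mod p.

108^2 = 11664 ≡ 1
108^4 ≡ 1^2 = 1
108^8 ≡ 1^2 = 1
108^16 ≡ 1^2 = 1
108^32 ≡ 1^2 = 1
39 = 32 + 4 + 2 + 1, so 108^39 ≡ 1·1·1·108 ≡ 108 (mod 109)
R · y^e ≡ 108·108 = 11664 ≡ 1 (mod 109)

1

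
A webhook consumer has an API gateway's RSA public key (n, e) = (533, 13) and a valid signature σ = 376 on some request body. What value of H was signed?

σ^2 ≡ 376^2 = 141376 ≡ 131
σ^4 ≡ 131^2 = 17161 ≡ 105
σ^8 ≡ 105^2 = 11025 ≡ 365
13 = 8 + 4 + 1, so σ^13 ≡ 365·105·376 ≡ 12 (mod 533)

12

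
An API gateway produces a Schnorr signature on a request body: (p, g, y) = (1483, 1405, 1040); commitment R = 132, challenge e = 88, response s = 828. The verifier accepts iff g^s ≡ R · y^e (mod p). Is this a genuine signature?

g^s mod p:
Squares mod 1483: 1405^1≡1405, 1405^2≡152, 1405^4≡859, 1405^8≡830, 1405^16≡788, 1405^32≡1050, 1405^64≡631, 1405^128≡717, 1405^256≡971, 1405^512≡1136
828 = 512 + 256 + 32 + 16 + 8 + 4, so 1405^828 ≡ 1136·971·1050·788·830·859 ≡ 1307 (mod 1483)
R · y^e mod p:
Squares mod 1483: 1040^1≡1040, 1040^2≡493, 1040^4≡1320, 1040^8≡1358, 1040^16≡795, 1040^32≡267, 1040^64≡105
88 = 64 + 16 + 8, so 1040^88 ≡ 105·795·1358 ≡ 13 (mod 1483)
132·13 = 1716 ≡ 233 (mod 1483)
1307 ≠ 233; the check fails.

forged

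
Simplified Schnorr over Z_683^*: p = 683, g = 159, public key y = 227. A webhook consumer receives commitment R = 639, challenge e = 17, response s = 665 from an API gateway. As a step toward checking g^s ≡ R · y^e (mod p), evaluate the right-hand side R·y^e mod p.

573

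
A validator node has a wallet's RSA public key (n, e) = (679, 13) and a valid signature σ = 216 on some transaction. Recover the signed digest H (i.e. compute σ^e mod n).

σ^2 ≡ 216^2 = 46656 ≡ 484
σ^4 ≡ 484^2 = 234256 ≡ 1
σ^8 ≡ 1^2 = 1
13 = 8 + 4 + 1, so σ^13 ≡ 1·1·216 ≡ 216 (mod 679)

216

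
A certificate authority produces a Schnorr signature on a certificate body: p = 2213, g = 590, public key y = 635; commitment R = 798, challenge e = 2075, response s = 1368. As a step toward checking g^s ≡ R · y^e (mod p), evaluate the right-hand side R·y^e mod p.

Squares mod 2213: 635^1≡635, 635^2≡459, 635^4≡446, 635^8≡1959, 635^16≡339, 635^32≡2058, 635^64≡1895, 635^128≡1539, 635^256≡611, 635^512≡1537, 635^1024≡1098, 635^2048≡1732
2075 = 2048 + 16 + 8 + 2 + 1, so 635^2075 ≡ 1732·339·1959·459·635 ≡ 1611 (mod 2213)
R · y^e ≡ 798·1611 = 1285578 ≡ 2038 (mod 2213)

2038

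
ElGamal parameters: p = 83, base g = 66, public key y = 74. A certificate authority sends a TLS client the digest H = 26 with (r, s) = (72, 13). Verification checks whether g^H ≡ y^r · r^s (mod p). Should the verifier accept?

reject

Left side g^H mod p:
Squares mod 83: 66^1≡66, 66^2≡40, 66^4≡23, 66^8≡31, 66^16≡48
26 = 16 + 8 + 2, so 66^26 ≡ 48·31·40 ≡ 9 (mod 83)
Right side y^r · r^s mod p:
Squares mod 83: 74^1≡74, 74^2≡81, 74^4≡4, 74^8≡16, 74^16≡7, 74^32≡49, 74^64≡77
72 = 64 + 8, so 74^72 ≡ 77·16 ≡ 70 (mod 83)
Squares mod 83: 72^1≡72, 72^2≡38, 72^4≡33, 72^8≡10
13 = 8 + 4 + 1, so 72^13 ≡ 10·33·72 ≡ 22 (mod 83)
70·22 = 1540 ≡ 46 (mod 83)
9 ≠ 46, so verification fails.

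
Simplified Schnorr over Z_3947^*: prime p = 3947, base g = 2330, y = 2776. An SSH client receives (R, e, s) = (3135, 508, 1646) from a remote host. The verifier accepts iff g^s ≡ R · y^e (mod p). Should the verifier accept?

g^s mod p:
Squares mod 3947: 2330^1≡2330, 2330^2≡1775, 2330^4≡919, 2330^8≡3850, 2330^16≡1515, 2330^32≡2018, 2330^64≡2967, 2330^128≡1279, 2330^256≡1783, 2330^512≡1754, 2330^1024≡1803
1646 = 1024 + 512 + 64 + 32 + 8 + 4 + 2, so 2330^1646 ≡ 1803·1754·2967·2018·3850·919·1775 ≡ 815 (mod 3947)
R · y^e mod p:
Squares mod 3947: 2776^1≡2776, 2776^2≡1632, 2776^4≡3146, 2776^8≡2187, 2776^16≡3152, 2776^32≡505, 2776^64≡2417, 2776^128≡329, 2776^256≡1672
508 = 256 + 128 + 64 + 32 + 16 + 8 + 4, so 2776^508 ≡ 1672·329·2417·505·3152·2187·3146 ≡ 585 (mod 3947)
3135·585 = 1833975 ≡ 2567 (mod 3947)
815 ≠ 2567; the check fails.

reject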